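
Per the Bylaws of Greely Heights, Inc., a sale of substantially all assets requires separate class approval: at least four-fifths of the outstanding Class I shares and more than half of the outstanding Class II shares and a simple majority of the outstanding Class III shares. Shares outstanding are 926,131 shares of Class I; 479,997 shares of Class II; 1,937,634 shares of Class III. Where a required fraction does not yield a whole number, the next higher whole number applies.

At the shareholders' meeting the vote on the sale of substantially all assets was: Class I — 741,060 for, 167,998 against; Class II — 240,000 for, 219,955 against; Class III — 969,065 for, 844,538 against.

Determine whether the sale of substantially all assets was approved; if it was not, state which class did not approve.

Class I: 4/5 of 926131 = 740904.80, rounded up to 740905; 740,905 required, 741,060 in favor — approved.
Class II: a majority of 479997 is 239999; 239,999 required, 240,000 in favor — approved.
Class III: a majority of 1937634 is 968818; 968,818 required, 969,065 in favor — approved.

Approved — every class gave the required vote.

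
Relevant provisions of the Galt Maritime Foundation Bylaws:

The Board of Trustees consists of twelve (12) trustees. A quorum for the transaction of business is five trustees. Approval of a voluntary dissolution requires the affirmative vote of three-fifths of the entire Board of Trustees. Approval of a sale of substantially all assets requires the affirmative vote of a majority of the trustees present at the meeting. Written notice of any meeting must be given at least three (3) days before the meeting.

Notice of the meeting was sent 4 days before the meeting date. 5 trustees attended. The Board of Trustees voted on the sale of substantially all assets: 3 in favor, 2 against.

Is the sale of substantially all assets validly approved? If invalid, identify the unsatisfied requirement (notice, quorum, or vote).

Valid — all requirements satisfied.

Notice: 4 days given; 3 required (4 ≥ 3). Satisfied.
Quorum: 5 present; quorum is 5. Satisfied.
Vote: the sale of substantially all assets requires a majority of the trustees present (5). A majority of 5 is 3, so 3 affirmative votes are needed; 3 voted in favor. Satisfied.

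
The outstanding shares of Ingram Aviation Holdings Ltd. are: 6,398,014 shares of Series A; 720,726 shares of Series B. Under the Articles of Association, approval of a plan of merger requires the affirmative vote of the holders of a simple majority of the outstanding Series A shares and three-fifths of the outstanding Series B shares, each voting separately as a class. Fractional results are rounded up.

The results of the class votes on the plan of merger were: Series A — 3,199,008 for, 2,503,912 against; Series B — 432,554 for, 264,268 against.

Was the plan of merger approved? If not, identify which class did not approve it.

Series A: a majority of 6398014 is 3199008; 3,199,008 required, 3,199,008 in favor — approved.
Series B: 3/5 of 720726 = 432435.60, rounded up to 432436; 432,436 required, 432,554 in favor — approved.

Approved — every class gave the required vote.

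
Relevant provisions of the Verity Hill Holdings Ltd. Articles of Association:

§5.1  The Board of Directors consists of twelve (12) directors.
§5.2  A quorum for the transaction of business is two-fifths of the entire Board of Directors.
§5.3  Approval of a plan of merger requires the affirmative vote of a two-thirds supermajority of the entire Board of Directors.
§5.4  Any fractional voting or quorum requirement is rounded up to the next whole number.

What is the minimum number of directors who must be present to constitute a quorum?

5

2/5 of 12 = 4.80, rounded up to 5.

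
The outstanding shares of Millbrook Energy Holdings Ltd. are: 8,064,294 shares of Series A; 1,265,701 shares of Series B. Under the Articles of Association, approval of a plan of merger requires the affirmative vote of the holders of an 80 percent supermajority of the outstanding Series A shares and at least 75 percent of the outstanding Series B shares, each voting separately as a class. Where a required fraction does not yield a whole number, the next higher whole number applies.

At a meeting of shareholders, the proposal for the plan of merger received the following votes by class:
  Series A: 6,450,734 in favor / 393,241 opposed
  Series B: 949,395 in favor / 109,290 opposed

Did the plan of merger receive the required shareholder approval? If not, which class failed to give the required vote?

Series A: 4/5 of 8064294 = 6451435.20, rounded up to 6451436; 6,451,436 required, 6,450,734 in favor — not approved.
Series B: 3/4 of 1265701 = 949275.75, rounded up to 949276; 949,276 required, 949,395 in favor — approved.

Not approved — the Series A shares did not give the required vote.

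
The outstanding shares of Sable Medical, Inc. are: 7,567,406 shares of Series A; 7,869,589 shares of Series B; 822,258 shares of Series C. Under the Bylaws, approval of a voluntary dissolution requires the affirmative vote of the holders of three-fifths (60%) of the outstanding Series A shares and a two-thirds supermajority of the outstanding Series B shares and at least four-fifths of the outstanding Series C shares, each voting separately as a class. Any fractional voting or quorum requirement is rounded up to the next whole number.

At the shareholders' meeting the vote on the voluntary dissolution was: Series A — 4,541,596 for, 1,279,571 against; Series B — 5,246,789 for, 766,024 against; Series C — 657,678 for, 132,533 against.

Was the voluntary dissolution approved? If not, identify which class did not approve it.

Series A: 3/5 of 7567406 = 4540443.60, rounded up to 4540444; 4,540,444 required, 4,541,596 in favor — approved.
Series B: 2/3 of 7869589 = 5246392.67, rounded up to 5246393; 5,246,393 required, 5,246,789 in favor — approved.
Series C: 4/5 of 822258 = 657806.40, rounded up to 657807; 657,807 required, 657,678 in favor — not approved.

Not approved — the Series C shares did not give the required vote.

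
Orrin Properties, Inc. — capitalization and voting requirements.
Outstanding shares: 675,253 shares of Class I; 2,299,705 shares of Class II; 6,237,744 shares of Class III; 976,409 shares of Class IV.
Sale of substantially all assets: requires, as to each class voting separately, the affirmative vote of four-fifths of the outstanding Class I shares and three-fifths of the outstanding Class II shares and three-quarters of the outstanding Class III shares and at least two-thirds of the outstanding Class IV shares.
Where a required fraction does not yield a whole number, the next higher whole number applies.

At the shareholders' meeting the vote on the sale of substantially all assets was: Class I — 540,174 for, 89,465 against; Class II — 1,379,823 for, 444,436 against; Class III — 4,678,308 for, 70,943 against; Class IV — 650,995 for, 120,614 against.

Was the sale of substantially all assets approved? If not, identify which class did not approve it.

Not approved — the Class I shares did not give the required vote.

Class I: 4/5 of 675253 = 540202.40, rounded up to 540203; 540,203 required, 540,174 in favor — not approved.
Class II: 3/5 of 2299705 = 1379823; 1,379,823 required, 1,379,823 in favor — approved.
Class III: 3/4 of 6237744 = 4678308; 4,678,308 required, 4,678,308 in favor — approved.
Class IV: 2/3 of 976409 = 650939.33, rounded up to 650940; 650,940 required, 650,995 in favor — approved.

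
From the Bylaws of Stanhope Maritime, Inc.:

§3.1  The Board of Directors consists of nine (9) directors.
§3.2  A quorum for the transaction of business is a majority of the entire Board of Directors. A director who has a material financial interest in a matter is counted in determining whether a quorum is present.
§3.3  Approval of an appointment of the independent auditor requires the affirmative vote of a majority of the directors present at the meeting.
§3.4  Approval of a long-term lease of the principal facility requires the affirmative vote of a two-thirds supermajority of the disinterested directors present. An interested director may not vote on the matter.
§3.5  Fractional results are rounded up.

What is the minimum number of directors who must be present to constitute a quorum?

5

A majority of 9 is 5.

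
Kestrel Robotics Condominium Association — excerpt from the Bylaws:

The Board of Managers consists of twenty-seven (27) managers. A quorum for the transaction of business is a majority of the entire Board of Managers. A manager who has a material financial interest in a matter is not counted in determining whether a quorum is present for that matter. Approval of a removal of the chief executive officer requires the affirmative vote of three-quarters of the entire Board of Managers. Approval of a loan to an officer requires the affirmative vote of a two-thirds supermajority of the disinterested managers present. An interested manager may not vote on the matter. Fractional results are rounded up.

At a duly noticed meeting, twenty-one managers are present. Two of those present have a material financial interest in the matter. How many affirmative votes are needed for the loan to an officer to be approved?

The loan to an officer requires two-thirds of the disinterested managers present (21 − 2 = 19).
2/3 of 19 = 12.67, rounded up to 13.

13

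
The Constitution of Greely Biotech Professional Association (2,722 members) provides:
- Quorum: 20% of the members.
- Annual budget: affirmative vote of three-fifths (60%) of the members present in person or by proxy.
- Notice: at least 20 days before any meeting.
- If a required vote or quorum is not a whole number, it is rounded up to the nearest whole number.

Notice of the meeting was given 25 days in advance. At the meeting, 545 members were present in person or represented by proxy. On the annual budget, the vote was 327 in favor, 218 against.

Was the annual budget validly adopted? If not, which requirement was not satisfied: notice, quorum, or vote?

Notice: 25 days given; 20 required. Satisfied.
Quorum: 20% of 2,722 = 544.40, rounded up to 545; 545 present. Satisfied.
Vote: requires three-fifths of those present (545); 3/5 of 545 = 327, so 327 needed; 327 in favor. Satisfied.

Valid — all requirements satisfied.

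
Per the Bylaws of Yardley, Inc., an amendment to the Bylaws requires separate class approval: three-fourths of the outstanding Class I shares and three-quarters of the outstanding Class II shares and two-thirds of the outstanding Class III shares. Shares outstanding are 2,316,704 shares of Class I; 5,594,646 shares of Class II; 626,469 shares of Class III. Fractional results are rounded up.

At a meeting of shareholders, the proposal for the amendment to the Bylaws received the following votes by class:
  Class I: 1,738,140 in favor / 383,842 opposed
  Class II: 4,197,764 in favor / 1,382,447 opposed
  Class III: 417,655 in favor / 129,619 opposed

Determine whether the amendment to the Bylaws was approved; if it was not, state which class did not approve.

Approved — every class gave the required vote.

Class I: 3/4 of 2316704 = 1737528; 1,737,528 required, 1,738,140 in favor — approved.
Class II: 3/4 of 5594646 = 4195984.50, rounded up to 4195985; 4,195,985 required, 4,197,764 in favor — approved.
Class III: 2/3 of 626469 = 417646; 417,646 required, 417,655 in favor — approved.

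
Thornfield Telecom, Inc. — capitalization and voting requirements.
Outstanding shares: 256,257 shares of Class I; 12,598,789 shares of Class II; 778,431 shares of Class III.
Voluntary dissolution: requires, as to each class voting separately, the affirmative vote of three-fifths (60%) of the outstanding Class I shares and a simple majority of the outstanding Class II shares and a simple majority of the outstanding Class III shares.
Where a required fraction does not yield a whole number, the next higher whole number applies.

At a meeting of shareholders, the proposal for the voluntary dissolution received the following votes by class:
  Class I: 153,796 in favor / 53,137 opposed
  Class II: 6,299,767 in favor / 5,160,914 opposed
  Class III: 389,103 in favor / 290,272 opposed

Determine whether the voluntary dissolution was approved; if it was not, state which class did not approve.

Class I: 3/5 of 256257 = 153754.20, rounded up to 153755; 153,755 required, 153,796 in favor — approved.
Class II: a majority of 12598789 is 6299395; 6,299,395 required, 6,299,767 in favor — approved.
Class III: a majority of 778431 is 389216; 389,216 required, 389,103 in favor — not approved.

Not approved — the Class III shares did not give the required vote.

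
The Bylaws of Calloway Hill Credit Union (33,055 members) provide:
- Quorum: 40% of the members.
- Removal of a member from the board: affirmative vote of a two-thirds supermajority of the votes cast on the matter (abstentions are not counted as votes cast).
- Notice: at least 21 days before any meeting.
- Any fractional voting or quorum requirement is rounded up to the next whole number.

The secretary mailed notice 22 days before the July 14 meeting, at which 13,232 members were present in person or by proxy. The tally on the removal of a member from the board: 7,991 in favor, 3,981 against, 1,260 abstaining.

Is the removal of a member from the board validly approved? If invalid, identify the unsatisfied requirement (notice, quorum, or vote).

Valid — all requirements satisfied.

Notice: 22 days given; 21 required. Satisfied.
Quorum: 40% of 33,055 = 13,222; 13,232 present. Satisfied.
Vote: requires two-thirds of the votes cast (13,232 − 1,260 abstaining = 11,972); 2/3 of 11972 = 7981.33, rounded up to 7982, so 7,982 needed; 7,991 in favor. Satisfied.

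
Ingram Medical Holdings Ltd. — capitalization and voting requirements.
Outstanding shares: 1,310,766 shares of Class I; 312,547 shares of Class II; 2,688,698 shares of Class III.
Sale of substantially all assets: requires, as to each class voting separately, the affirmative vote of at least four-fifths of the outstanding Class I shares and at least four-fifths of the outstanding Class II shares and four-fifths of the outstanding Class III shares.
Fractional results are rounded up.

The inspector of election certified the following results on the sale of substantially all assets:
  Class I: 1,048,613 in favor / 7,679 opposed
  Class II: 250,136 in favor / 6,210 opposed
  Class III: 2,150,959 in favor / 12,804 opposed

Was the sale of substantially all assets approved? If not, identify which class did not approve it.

Approved — every class gave the required vote.

Class I: 4/5 of 1310766 = 1048612.80, rounded up to 1048613; 1,048,613 required, 1,048,613 in favor — approved.
Class II: 4/5 of 312547 = 250037.60, rounded up to 250038; 250,038 required, 250,136 in favor — approved.
Class III: 4/5 of 2688698 = 2150958.40, rounded up to 2150959; 2,150,959 required, 2,150,959 in favor — approved.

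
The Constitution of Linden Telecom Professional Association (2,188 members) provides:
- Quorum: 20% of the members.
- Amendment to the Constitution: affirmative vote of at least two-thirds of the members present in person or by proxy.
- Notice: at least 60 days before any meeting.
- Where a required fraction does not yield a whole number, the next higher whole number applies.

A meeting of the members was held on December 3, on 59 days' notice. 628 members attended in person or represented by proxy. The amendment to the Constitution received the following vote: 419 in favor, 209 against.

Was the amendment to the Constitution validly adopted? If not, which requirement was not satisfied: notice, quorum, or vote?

Notice: 59 days given; 60 required. Not satisfied.
Quorum: 20% of 2,188 = 437.60, rounded up to 438; 628 present. Satisfied.
Vote: requires two-thirds of those present (628); 2/3 of 628 = 418.67, rounded up to 419, so 419 needed; 419 in favor. Satisfied.

Invalid — notice requirement not satisfied.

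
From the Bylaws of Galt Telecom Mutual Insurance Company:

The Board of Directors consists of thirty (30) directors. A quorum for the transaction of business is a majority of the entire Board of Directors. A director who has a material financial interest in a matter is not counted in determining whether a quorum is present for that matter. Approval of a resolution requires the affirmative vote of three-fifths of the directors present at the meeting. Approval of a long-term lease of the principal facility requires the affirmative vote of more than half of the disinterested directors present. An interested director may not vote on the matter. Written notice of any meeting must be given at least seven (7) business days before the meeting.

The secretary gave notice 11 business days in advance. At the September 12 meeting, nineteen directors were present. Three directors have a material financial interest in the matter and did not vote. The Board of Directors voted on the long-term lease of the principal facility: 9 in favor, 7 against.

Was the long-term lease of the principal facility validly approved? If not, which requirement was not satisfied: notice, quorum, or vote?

Valid — all requirements satisfied.

Notice: 11 business days given; 7 required (11 ≥ 7). Satisfied.
Quorum: 19 present, but the 3 interested directors do not count, leaving 16. Quorum is 16. Satisfied.
Vote: the long-term lease of the principal facility requires a majority of the disinterested directors present (19 − 3 = 16). A majority of 16 is 9, so 9 affirmative votes are needed; 9 voted in favor. Satisfied.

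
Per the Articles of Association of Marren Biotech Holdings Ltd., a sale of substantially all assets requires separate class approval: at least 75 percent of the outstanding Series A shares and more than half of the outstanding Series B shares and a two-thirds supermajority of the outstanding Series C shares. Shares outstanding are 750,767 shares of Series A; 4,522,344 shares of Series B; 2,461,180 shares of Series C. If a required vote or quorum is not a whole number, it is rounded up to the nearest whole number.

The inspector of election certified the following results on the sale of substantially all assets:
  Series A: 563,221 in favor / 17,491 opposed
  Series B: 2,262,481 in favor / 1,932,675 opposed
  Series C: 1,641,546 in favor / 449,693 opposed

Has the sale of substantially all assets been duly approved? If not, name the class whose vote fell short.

Series A: 3/4 of 750767 = 563075.25, rounded up to 563076; 563,076 required, 563,221 in favor — approved.
Series B: a majority of 4522344 is 2261173; 2,261,173 required, 2,262,481 in favor — approved.
Series C: 2/3 of 2461180 = 1640786.67, rounded up to 1640787; 1,640,787 required, 1,641,546 in favor — approved.

Approved — every class gave the required vote.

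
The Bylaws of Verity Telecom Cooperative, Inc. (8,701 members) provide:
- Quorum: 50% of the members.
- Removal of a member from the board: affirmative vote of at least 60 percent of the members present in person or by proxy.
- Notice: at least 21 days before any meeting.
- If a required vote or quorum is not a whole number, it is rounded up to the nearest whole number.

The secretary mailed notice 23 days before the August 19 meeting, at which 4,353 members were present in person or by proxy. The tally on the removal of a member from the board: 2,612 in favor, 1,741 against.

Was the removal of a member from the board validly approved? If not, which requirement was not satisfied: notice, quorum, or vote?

Notice: 23 days given; 21 required. Satisfied.
Quorum: 50% of 8,701 = 4,350.50, rounded up to 4,351; 4,353 present. Satisfied.
Vote: requires three-fifths of those present (4,353); 3/5 of 4353 = 2611.80, rounded up to 2612, so 2,612 needed; 2,612 in favor. Satisfied.

Valid — all requirements satisfied.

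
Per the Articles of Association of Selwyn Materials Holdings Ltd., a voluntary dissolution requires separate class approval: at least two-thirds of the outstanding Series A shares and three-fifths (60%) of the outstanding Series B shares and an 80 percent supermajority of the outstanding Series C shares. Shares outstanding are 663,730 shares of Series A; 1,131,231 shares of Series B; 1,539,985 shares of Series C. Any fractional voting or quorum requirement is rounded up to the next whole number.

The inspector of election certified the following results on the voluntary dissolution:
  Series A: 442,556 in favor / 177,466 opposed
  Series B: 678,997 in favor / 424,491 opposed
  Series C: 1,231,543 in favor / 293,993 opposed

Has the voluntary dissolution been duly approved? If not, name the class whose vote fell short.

Series A: 2/3 of 663730 = 442486.67, rounded up to 442487; 442,487 required, 442,556 in favor — approved.
Series B: 3/5 of 1131231 = 678738.60, rounded up to 678739; 678,739 required, 678,997 in favor — approved.
Series C: 4/5 of 1539985 = 1231988; 1,231,988 required, 1,231,543 in favor — not approved.

Not approved — the Series C shares did not give the required vote.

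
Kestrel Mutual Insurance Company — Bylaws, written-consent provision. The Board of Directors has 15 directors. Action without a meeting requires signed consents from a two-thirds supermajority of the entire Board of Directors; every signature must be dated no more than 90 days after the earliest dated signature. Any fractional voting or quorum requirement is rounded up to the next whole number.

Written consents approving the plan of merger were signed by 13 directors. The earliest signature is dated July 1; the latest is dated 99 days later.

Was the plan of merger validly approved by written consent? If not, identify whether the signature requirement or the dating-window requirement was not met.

Signatures required: a two-thirds supermajority of 15 — 2/3 of 15 = 10, so 10 needed; 13 signed. Sufficient.
Dating window: the latest signature is 99 days after the earliest; the limit is 90 days. Outside the window.

Not effective — dating-window requirement not satisfied.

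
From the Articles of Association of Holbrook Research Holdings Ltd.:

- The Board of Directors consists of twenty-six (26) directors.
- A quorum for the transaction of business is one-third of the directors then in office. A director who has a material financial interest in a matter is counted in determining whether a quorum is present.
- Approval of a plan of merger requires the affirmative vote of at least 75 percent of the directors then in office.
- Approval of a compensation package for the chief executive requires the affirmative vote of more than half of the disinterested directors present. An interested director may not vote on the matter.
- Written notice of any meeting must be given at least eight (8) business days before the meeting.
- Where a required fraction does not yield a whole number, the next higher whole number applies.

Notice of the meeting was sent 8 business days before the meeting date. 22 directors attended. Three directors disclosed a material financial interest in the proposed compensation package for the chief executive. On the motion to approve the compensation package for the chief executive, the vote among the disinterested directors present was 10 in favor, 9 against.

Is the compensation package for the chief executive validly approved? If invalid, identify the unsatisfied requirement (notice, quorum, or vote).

Notice: 8 business days given; 8 required (8 ≥ 8). Satisfied.
Quorum: 22 present (interested directors count toward quorum); quorum is 9. Satisfied.
Vote: the compensation package for the chief executive requires a majority of the disinterested directors present (22 − 3 = 19). A majority of 19 is 10, so 10 affirmative votes are needed; 10 voted in favor. Satisfied.

Valid — all requirements satisfied.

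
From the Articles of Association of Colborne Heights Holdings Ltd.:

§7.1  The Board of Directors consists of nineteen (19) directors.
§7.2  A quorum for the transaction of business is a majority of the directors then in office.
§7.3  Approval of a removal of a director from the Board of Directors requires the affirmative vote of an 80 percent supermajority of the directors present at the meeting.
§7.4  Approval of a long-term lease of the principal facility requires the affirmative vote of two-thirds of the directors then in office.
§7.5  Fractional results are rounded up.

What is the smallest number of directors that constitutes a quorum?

10

A majority of 19 is 10.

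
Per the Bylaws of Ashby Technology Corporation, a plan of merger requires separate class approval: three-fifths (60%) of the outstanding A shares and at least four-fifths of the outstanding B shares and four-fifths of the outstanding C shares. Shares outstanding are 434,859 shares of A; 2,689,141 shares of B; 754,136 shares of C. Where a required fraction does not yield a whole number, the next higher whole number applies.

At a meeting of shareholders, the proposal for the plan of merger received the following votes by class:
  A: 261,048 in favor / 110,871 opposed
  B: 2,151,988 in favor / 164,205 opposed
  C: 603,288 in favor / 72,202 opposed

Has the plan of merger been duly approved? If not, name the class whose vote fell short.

A: 3/5 of 434859 = 260915.40, rounded up to 260916; 260,916 required, 261,048 in favor — approved.
B: 4/5 of 2689141 = 2151312.80, rounded up to 2151313; 2,151,313 required, 2,151,988 in favor — approved.
C: 4/5 of 754136 = 603308.80, rounded up to 603309; 603,309 required, 603,288 in favor — not approved.

Not approved — the C shares did not give the required vote.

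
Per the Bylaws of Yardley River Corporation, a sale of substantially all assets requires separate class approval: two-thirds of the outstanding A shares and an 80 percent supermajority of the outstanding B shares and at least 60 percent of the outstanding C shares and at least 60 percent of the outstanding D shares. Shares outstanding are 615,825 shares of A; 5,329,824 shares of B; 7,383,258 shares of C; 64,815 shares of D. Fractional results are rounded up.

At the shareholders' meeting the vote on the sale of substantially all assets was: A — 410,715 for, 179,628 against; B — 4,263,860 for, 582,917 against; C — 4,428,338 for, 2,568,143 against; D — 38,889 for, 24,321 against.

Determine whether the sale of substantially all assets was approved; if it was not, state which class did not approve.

Not approved — the C shares did not give the required vote.

A: 2/3 of 615825 = 410550; 410,550 required, 410,715 in favor — approved.
B: 4/5 of 5329824 = 4263859.20, rounded up to 4263860; 4,263,860 required, 4,263,860 in favor — approved.
C: 3/5 of 7383258 = 4429954.80, rounded up to 4429955; 4,429,955 required, 4,428,338 in favor — not approved.
D: 3/5 of 64815 = 38889; 38,889 required, 38,889 in favor — approved.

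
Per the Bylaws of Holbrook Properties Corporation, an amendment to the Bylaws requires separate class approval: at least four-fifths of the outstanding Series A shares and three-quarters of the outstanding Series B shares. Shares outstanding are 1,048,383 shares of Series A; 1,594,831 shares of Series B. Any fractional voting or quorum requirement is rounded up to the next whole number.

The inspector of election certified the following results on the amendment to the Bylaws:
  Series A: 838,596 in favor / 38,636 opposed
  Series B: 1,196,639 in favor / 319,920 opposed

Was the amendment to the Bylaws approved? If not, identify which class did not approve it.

Series A: 4/5 of 1048383 = 838706.40, rounded up to 838707; 838,707 required, 838,596 in favor — not approved.
Series B: 3/4 of 1594831 = 1196123.25, rounded up to 1196124; 1,196,124 required, 1,196,639 in favor — approved.

Not approved — the Series A shares did not give the required vote.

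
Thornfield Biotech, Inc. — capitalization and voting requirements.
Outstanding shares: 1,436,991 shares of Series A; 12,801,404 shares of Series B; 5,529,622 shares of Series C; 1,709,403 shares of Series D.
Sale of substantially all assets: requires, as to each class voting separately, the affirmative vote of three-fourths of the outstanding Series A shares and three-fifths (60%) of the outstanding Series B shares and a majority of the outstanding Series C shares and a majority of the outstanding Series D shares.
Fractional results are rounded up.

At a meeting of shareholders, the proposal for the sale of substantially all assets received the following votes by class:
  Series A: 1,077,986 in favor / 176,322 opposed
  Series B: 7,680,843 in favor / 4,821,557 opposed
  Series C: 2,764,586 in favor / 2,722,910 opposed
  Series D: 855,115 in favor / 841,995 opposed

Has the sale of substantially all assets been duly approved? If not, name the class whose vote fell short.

Series A: 3/4 of 1436991 = 1077743.25, rounded up to 1077744; 1,077,744 required, 1,077,986 in favor — approved.
Series B: 3/5 of 12801404 = 7680842.40, rounded up to 7680843; 7,680,843 required, 7,680,843 in favor — approved.
Series C: a majority of 5529622 is 2764812; 2,764,812 required, 2,764,586 in favor — not approved.
Series D: a majority of 1709403 is 854702; 854,702 required, 855,115 in favor — approved.

Not approved — the Series C shares did not give the required vote.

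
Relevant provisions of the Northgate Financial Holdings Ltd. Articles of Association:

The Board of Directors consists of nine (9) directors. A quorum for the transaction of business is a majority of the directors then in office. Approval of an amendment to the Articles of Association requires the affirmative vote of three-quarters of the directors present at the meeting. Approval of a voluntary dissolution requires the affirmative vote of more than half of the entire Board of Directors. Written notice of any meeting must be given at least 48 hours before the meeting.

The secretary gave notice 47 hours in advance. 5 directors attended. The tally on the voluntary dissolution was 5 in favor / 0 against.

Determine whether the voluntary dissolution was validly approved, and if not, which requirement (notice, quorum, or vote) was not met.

Notice: 47 hours given; 48 required (47 < 48). Not satisfied.
Quorum: 5 present; quorum is 5. Satisfied.
Vote: the voluntary dissolution requires a majority of the entire Board of Directors (9). A majority of 9 is 5, so 5 affirmative votes are needed; 5 voted in favor. Satisfied.

Invalid — notice requirement not satisfied.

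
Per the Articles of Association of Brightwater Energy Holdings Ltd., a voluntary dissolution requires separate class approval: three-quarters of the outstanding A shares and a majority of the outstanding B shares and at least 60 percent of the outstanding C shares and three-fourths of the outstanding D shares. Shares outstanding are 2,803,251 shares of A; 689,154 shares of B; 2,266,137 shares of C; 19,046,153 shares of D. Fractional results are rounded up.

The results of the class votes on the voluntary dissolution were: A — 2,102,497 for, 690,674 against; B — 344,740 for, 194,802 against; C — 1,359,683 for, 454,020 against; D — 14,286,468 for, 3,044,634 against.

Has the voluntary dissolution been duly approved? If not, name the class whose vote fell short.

Approved — every class gave the required vote.

A: 3/4 of 2803251 = 2102438.25, rounded up to 2102439; 2,102,439 required, 2,102,497 in favor — approved.
B: a majority of 689154 is 344578; 344,578 required, 344,740 in favor — approved.
C: 3/5 of 2266137 = 1359682.20, rounded up to 1359683; 1,359,683 required, 1,359,683 in favor — approved.
D: 3/4 of 19046153 = 14284614.75, rounded up to 14284615; 14,284,615 required, 14,286,468 in favor — approved.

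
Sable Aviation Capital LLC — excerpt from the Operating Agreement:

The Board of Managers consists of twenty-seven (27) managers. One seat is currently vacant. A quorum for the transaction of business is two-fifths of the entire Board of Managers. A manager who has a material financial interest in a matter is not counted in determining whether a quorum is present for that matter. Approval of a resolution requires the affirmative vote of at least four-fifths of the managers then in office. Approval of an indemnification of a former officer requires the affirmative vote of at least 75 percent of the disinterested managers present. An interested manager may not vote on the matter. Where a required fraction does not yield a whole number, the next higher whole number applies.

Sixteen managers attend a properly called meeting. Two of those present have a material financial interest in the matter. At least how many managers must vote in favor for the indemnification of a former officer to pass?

11

The indemnification of a former officer requires three-fourths of the disinterested managers present (16 − 2 = 14).
3/4 of 14 = 10.50, rounded up to 11.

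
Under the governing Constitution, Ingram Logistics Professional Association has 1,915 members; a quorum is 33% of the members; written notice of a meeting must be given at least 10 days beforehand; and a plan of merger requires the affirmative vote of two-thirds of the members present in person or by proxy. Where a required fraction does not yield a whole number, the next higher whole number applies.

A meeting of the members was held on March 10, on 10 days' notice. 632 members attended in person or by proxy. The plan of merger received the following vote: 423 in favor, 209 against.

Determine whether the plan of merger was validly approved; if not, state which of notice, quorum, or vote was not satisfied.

Notice: 10 days given; 10 required. Satisfied.
Quorum: 33% of 1,915 = 631.95, rounded up to 632; 632 present. Satisfied.
Vote: requires two-thirds of those present (632); 2/3 of 632 = 421.33, rounded up to 422, so 422 needed; 423 in favor. Satisfied.

Valid — all requirements satisfied.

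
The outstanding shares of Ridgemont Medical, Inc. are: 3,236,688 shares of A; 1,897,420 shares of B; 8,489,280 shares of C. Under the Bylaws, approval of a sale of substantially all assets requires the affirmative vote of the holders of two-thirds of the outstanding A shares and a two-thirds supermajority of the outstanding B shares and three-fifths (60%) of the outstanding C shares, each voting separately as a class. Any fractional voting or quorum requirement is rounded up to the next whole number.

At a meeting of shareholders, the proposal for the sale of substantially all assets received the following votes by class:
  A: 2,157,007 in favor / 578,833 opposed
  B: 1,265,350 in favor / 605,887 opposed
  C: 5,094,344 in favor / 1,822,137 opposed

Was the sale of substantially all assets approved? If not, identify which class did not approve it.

A: 2/3 of 3236688 = 2157792; 2,157,792 required, 2,157,007 in favor — not approved.
B: 2/3 of 1897420 = 1264946.67, rounded up to 1264947; 1,264,947 required, 1,265,350 in favor — approved.
C: 3/5 of 8489280 = 5093568; 5,093,568 required, 5,094,344 in favor — approved.

Not approved — the A shares did not give the required vote.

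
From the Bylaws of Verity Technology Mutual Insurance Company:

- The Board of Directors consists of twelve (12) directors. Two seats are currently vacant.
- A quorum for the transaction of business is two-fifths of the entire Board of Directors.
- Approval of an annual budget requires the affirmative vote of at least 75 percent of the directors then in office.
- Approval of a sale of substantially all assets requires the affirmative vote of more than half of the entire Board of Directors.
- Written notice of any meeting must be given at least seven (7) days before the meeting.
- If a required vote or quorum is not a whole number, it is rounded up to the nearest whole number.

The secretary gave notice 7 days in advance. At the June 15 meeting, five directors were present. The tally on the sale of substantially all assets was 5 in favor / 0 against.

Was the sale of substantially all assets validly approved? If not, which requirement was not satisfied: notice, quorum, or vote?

Notice: 7 days given; 7 required (7 ≥ 7). Satisfied.
Quorum: 5 present; quorum is 5. Satisfied.
Vote: the sale of substantially all assets requires a majority of the entire Board of Directors (12). A majority of 12 is 7, so 7 affirmative votes are needed; 5 voted in favor. Not satisfied.

Invalid — vote requirement not satisfied.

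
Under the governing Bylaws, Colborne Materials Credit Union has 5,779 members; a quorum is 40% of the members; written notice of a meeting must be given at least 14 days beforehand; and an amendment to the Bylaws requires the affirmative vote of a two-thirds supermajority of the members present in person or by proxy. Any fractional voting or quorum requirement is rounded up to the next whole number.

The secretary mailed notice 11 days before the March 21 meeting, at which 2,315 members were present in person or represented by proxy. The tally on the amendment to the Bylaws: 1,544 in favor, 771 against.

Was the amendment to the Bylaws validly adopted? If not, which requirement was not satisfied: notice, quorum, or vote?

Notice: 11 days given; 14 required. Not satisfied.
Quorum: 40% of 5,779 = 2,311.60, rounded up to 2,312; 2,315 present. Satisfied.
Vote: requires two-thirds of those present (2,315); 2/3 of 2315 = 1543.33, rounded up to 1544, so 1,544 needed; 1,544 in favor. Satisfied.

Invalid — notice requirement not satisfied.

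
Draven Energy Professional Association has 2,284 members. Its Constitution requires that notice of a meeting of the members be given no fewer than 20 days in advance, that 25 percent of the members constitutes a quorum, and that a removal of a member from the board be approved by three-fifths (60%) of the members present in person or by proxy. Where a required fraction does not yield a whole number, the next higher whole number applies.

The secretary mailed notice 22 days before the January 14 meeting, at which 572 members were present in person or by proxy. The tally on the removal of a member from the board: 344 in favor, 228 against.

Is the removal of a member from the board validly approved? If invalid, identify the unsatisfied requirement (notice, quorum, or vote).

Valid — all requirements satisfied.

Notice: 22 days given; 20 required. Satisfied.
Quorum: 25% of 2,284 = 571; 572 present. Satisfied.
Vote: requires three-fifths of those present (572); 3/5 of 572 = 343.20, rounded up to 344, so 344 needed; 344 in favor. Satisfied.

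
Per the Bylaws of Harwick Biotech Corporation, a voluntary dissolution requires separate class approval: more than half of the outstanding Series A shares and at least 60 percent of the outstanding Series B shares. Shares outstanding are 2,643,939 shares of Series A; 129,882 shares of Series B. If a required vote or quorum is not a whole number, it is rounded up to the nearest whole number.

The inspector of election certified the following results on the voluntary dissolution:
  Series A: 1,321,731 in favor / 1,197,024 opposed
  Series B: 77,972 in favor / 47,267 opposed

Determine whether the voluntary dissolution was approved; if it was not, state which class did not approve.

Series A: a majority of 2643939 is 1321970; 1,321,970 required, 1,321,731 in favor — not approved.
Series B: 3/5 of 129882 = 77929.20, rounded up to 77930; 77,930 required, 77,972 in favor — approved.

Not approved — the Series A shares did not give the required vote.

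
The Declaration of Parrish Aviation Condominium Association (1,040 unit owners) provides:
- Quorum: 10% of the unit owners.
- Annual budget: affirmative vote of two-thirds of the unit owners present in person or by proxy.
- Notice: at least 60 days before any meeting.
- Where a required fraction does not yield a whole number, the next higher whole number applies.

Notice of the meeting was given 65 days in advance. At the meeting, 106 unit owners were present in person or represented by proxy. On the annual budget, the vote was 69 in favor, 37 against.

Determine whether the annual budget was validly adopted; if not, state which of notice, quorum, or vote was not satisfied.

Notice: 65 days given; 60 required. Satisfied.
Quorum: 10% of 1,040 = 104; 106 present. Satisfied.
Vote: requires two-thirds of those present (106); 2/3 of 106 = 70.67, rounded up to 71, so 71 needed; 69 in favor. Not satisfied.

Invalid — vote requirement not satisfied.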